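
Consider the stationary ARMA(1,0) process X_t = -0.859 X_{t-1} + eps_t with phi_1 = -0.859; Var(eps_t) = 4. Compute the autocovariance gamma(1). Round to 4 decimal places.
\gamma(1) = -13.1085

Multiply the model equation by X_{t-k} and take expectations. With theta_0 = psi_0 = 1 and psi_j the MA(infinity) weights, this gives
  gamma(k) - sum_i phi_i gamma(k-i) = c_k,
  c_k = sigma^2 * sum_{j=k..q} theta_j psi_{j-k}   (c_k = 0 for k > q),
using gamma(-m) = gamma(m).
Pure AR (q = 0): c_0 = sigma^2 = 4, c_k = 0 for k >= 1.
Equations for k = 0 and k = 1 (AR order 1):
  gamma(0) = phi_1 gamma(1) + c_0
  gamma(1) = phi_1 gamma(0) + c_1
Substituting the second into the first: gamma(0) (1 - phi_1^2) = c_0 + phi_1 c_1, so
  gamma(0) = c_0 / (1 - phi_1^2) = 4 / (1 - (-0.859)^2) = 4 / 0.262119 = 15.260244.
  gamma(1) = phi_1 gamma(0) = (-0.859)(15.260244) = -13.10855.
Therefore gamma(1) = -13.1085 (to 4 decimal places).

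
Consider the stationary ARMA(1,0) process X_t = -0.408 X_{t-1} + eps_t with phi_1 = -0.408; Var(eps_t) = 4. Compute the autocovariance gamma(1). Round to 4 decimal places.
\gamma(1) = -1.9579

Multiply the model equation by X_{t-k} and take expectations. With theta_0 = psi_0 = 1 and psi_j the MA(infinity) weights, this gives
  gamma(k) - sum_i phi_i gamma(k-i) = c_k,
  c_k = sigma^2 * sum_{j=k..q} theta_j psi_{j-k}   (c_k = 0 for k > q),
using gamma(-m) = gamma(m).
Pure AR (q = 0): c_0 = sigma^2 = 4, c_k = 0 for k >= 1.
Equations for k = 0 and k = 1 (AR order 1):
  gamma(0) = phi_1 gamma(1) + c_0
  gamma(1) = phi_1 gamma(0) + c_1
Substituting the second into the first: gamma(0) (1 - phi_1^2) = c_0 + phi_1 c_1, so
  gamma(0) = c_0 / (1 - phi_1^2) = 4 / (1 - (-0.408)^2) = 4 / 0.833536 = 4.798833.
  gamma(1) = phi_1 gamma(0) = (-0.408)(4.798833) = -1.957924.
Therefore gamma(1) = -1.9579 (to 4 decimal places).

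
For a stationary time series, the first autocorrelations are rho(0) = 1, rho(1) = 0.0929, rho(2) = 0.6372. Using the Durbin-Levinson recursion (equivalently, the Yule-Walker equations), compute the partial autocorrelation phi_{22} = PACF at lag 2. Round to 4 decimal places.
\phi_{22} = 0.6340

The PACF at lag k is phi_{kk}, the last component of the solution
to the Yule-Walker system G_k phi = r_k where
  (G_k)_{ij} = rho(|i - j|), (r_k)_i = rho(i), i,j = 1..k.
Equivalently, Durbin-Levinson gives phi_{kk} iteratively:
  phi_{11} = rho(1)
  phi_{kk} = [rho(k) - sum_{j=1..k-1} phi_{k-1,j} rho(k-j)]
            / [1 - sum_{j=1..k-1} phi_{k-1,j} rho(j)],
  phi_{k,j} = phi_{k-1,j} - phi_{kk} phi_{k-1,k-j},  j = 1..k-1.
Step k = 1:
  phi_11 = rho(1) = 0.0929.
Step k = 2:
  phi_22 = [rho(2) - phi_11 rho(1)] / [1 - phi_11 rho(1)] = [0.6372 - (0.0929)(0.0929)] / [1 - (0.0929)(0.0929)]
         = 0.62856959 / 0.99136959 = 0.634.
Therefore phi_{22} = 0.6340.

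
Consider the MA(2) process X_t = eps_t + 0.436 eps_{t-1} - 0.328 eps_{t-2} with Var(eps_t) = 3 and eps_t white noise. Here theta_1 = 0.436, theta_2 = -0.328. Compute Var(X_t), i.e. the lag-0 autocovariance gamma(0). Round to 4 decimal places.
\gamma(0) = 3.8930

For an MA(q) process X_t = eps_t + sum_i theta_i eps_{t-i} with
Var(eps_t) = sigma^2, the variance is
  gamma(0) = sigma^2 * (1 + sum_i theta_i^2).
  sum_i theta_i^2 = (0.436)^2 + (-0.328)^2 = 0.190096 + 0.107584 = 0.29768.
  gamma(0) = 3 * (1 + 0.29768) = 3 * 1.29768 = 3.89304, which rounds to 3.8930.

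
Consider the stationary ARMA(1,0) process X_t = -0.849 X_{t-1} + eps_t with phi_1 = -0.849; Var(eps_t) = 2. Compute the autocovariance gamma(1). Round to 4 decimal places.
\gamma(1) = -6.0817

Multiply the model equation by X_{t-k} and take expectations. With theta_0 = psi_0 = 1 and psi_j the MA(infinity) weights, this gives
  gamma(k) - sum_i phi_i gamma(k-i) = c_k,
  c_k = sigma^2 * sum_{j=k..q} theta_j psi_{j-k}   (c_k = 0 for k > q),
using gamma(-m) = gamma(m).
Pure AR (q = 0): c_0 = sigma^2 = 2, c_k = 0 for k >= 1.
Equations for k = 0 and k = 1 (AR order 1):
  gamma(0) = phi_1 gamma(1) + c_0
  gamma(1) = phi_1 gamma(0) + c_1
Substituting the second into the first: gamma(0) (1 - phi_1^2) = c_0 + phi_1 c_1, so
  gamma(0) = c_0 / (1 - phi_1^2) = 2 / (1 - (-0.849)^2) = 2 / 0.279199 = 7.163349.
  gamma(1) = phi_1 gamma(0) = (-0.849)(7.163349) = -6.081684.
Therefore gamma(1) = -6.0817 (to 4 decimal places).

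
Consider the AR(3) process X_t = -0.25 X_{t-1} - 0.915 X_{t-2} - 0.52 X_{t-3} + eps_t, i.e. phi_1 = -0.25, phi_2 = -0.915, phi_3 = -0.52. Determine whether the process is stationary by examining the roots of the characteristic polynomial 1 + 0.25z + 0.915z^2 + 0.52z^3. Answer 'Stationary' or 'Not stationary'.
\text{Not stationary}

The AR(p) characteristic polynomial is P(z) = 1 + 0.25z + 0.915z^2 + 0.52z^3.
Stationarity requires all roots to lie outside the unit circle, i.e. |z| > 1 for every root.
Degree 3: look for a simple real root z0 first, then factor out (1 - z/z0) and solve the remaining quadratic.
Testing z0 = -2: P(-2) = 1 + (0.25)(-2) + (0.915)(-2)^2 + (0.52)(-2)^3
  = 1 + (-0.5) + (3.66) + (-4.16) = 0.  So z_0 = -2 is a root, |z_0| = 2.
Divide out the factor (1 + 0.5 z) = (1 - z/z0) (since 1/z0 = -0.5):
  P(z) = (1 + 0.5 z)(1 + (-0.25) z + (1.04) z^2)
  [check: z-coef -0.25 - (-0.5) = 0.25; z^2-coef 1.04 - (-0.5)(-0.25) = 0.915; z^3-coef -(-0.5)(1.04) = 0.52.]
Remaining roots from the quadratic factor 1 + (-0.25) z + (1.04) z^2:
  Set 1 + (-0.25) z + (1.04) z^2 = 0, i.e. a z^2 + b z + c = 0 with a = 1.04, b = -0.25, c = 1.
  Discriminant D = b^2 - 4ac = (-0.25)^2 - 4*(1.04)*1 = 0.0625 - (4.16) = -4.0975.
  D < 0, so the roots are the complex-conjugate pair z = (-b +/- i sqrt(-D)) / (2a) = 0.1202 +/- 0.9732i.
  For a conjugate pair |z|^2 = z * conj(z) = (product of roots) = c/a = 1/(1.04) = 0.961538, so |z| = sqrt(0.961538) = 0.9806 for both roots.
Moduli of all roots: 2.0000, 0.9806, 0.9806.
All moduli strictly greater than 1? No.
Verdict: Not stationary.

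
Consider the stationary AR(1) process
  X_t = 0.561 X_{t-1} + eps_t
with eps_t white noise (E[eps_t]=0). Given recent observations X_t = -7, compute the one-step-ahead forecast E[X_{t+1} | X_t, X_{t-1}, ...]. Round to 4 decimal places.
E[X_{t+1} \mid \mathcal F_t] = -3.9270

For an AR(p) model X_t = c + sum_i phi_i X_{t-i} + eps_t, the
one-step-ahead conditional mean is
  E[X_{t+1} | X_t, ...] = c + sum_i phi_i X_{t+1-i}.
Substitute known values:
  E[X_{t+1} | ...] = (0.561) * (-7)
                   = -3.9270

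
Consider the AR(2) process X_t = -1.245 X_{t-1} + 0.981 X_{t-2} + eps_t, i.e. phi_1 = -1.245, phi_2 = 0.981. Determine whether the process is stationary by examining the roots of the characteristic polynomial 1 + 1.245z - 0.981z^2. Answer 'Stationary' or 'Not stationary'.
\text{Not stationary}

The AR(p) characteristic polynomial is P(z) = 1 + 1.245z - 0.981z^2.
Stationarity requires all roots to lie outside the unit circle, i.e. |z| > 1 for every root.
Set 1 + (1.245) z + (-0.981) z^2 = 0, i.e. a z^2 + b z + c = 0 with a = -0.981, b = 1.245, c = 1.
Discriminant D = b^2 - 4ac = (1.245)^2 - 4*(-0.981)*1 = 1.550025 - (-3.924) = 5.474025.
D >= 0, so the roots are real: z = (-b +/- sqrt(D)) / (2a) = (-1.245 +/- 2.339663) / (-1.962).
  z_1 = (-1.245 + 2.339663) / (-1.962) = -0.5579,   |z_1| = 0.5579.
  z_2 = (-1.245 - 2.339663) / (-1.962) = 1.827,   |z_2| = 1.827.
Moduli of all roots: 0.5579, 1.8270.
All moduli strictly greater than 1? No.
Verdict: Not stationary.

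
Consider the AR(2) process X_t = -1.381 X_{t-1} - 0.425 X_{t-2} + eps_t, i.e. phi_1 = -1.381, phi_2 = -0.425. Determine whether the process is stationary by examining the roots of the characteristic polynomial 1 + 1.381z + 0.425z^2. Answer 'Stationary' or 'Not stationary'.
\text{Stationary}

The AR(p) characteristic polynomial is P(z) = 1 + 1.381z + 0.425z^2.
Stationarity requires all roots to lie outside the unit circle, i.e. |z| > 1 for every root.
Set 1 + (1.381) z + (0.425) z^2 = 0, i.e. a z^2 + b z + c = 0 with a = 0.425, b = 1.381, c = 1.
Discriminant D = b^2 - 4ac = (1.381)^2 - 4*(0.425)*1 = 1.907161 - (1.7) = 0.207161.
D >= 0, so the roots are real: z = (-b +/- sqrt(D)) / (2a) = (-1.381 +/- 0.455149) / (0.85).
  z_1 = (-1.381 + 0.455149) / (0.85) = -1.0892,   |z_1| = 1.0892.
  z_2 = (-1.381 - 0.455149) / (0.85) = -2.1602,   |z_2| = 2.1602.
Moduli of all roots: 1.0892, 2.1602.
All moduli strictly greater than 1? Yes.
Verdict: Stationary.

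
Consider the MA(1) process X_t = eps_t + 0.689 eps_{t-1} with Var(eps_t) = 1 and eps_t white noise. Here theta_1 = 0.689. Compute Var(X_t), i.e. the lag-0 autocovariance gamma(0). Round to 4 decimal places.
\gamma(0) = 1.4747

For an MA(q) process X_t = eps_t + sum_i theta_i eps_{t-i} with
Var(eps_t) = sigma^2, the variance is
  gamma(0) = sigma^2 * (1 + sum_i theta_i^2).
  sum_i theta_i^2 = (0.689)^2 = 0.474721.
  gamma(0) = 1 * (1 + 0.474721) = 1 * 1.474721 = 1.474721, which rounds to 1.4747.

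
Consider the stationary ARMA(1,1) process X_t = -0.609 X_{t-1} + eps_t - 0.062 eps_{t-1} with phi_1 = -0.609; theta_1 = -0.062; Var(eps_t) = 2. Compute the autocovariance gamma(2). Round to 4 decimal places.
\gamma(2) = 1.3481

Multiply the model equation by X_{t-k} and take expectations. With theta_0 = psi_0 = 1 and psi_j the MA(infinity) weights, this gives
  gamma(k) - sum_i phi_i gamma(k-i) = c_k,
  c_k = sigma^2 * sum_{j=k..q} theta_j psi_{j-k}   (c_k = 0 for k > q),
using gamma(-m) = gamma(m).
psi-weights needed (psi_j = theta_j + sum_i phi_i psi_{j-i}):
  psi_1 = theta_1 + phi_1 = -0.062 + (-0.609) = -0.671
Right-hand sides:
  c_0 = sigma^2 (1 + theta_1 psi_1) = 2 * (1 + (-0.062)(-0.671)) = 2 * 1.041602 = 2.083204
  c_1 = sigma^2 theta_1 = 2 * (-0.062) = -0.124
  c_2 = 0
Equations for k = 0 and k = 1 (AR order 1):
  gamma(0) = phi_1 gamma(1) + c_0
  gamma(1) = phi_1 gamma(0) + c_1
Substituting the second into the first: gamma(0) (1 - phi_1^2) = c_0 + phi_1 c_1, so
  gamma(0) = (c_0 + phi_1 c_1) / (1 - phi_1^2) = (2.083204 + (-0.609)(-0.124)) / (1 - (-0.609)^2) = 2.15872 / 0.629119 = 3.431338.
  gamma(1) = phi_1 gamma(0) + c_1 = (-0.609)(3.431338) + (-0.124) = -2.213685.
For k = 2 (> q): gamma(2) = phi_1 gamma(1) = (-0.609)(-2.213685) = 1.348134.
Therefore gamma(2) = 1.3481 (to 4 decimal places).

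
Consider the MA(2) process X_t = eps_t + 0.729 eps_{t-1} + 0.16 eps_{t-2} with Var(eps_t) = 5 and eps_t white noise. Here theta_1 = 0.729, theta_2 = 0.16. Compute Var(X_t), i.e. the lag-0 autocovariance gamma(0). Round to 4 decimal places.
\gamma(0) = 7.7852

For an MA(q) process X_t = eps_t + sum_i theta_i eps_{t-i} with
Var(eps_t) = sigma^2, the variance is
  gamma(0) = sigma^2 * (1 + sum_i theta_i^2).
  sum_i theta_i^2 = (0.729)^2 + (0.16)^2 = 0.531441 + 0.0256 = 0.557041.
  gamma(0) = 5 * (1 + 0.557041) = 5 * 1.557041 = 7.785205, which rounds to 7.7852.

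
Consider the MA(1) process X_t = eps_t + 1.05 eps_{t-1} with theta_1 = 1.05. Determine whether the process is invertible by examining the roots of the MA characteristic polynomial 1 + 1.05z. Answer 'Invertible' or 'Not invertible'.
\text{Not invertible}

The MA(q) characteristic polynomial is P(z) = 1 + 1.05z.
Invertibility requires all roots to lie outside the unit circle, i.e. |z| > 1 for every root.
This is linear in z: 1 + (1.05) z = 0  =>  z = -1/(1.05) = -0.952381,  |z| = 0.952381.
Moduli of all roots: 0.9524.
All moduli strictly greater than 1? No.
Verdict: Not invertible.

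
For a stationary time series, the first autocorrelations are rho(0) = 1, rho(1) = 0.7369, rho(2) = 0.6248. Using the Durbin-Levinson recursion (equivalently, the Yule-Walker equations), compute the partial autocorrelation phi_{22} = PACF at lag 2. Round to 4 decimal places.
\phi_{22} = 0.1790

The PACF at lag k is phi_{kk}, the last component of the solution
to the Yule-Walker system G_k phi = r_k where
  (G_k)_{ij} = rho(|i - j|), (r_k)_i = rho(i), i,j = 1..k.
Equivalently, Durbin-Levinson gives phi_{kk} iteratively:
  phi_{11} = rho(1)
  phi_{kk} = [rho(k) - sum_{j=1..k-1} phi_{k-1,j} rho(k-j)]
            / [1 - sum_{j=1..k-1} phi_{k-1,j} rho(j)],
  phi_{k,j} = phi_{k-1,j} - phi_{kk} phi_{k-1,k-j},  j = 1..k-1.
Step k = 1:
  phi_11 = rho(1) = 0.7369.
Step k = 2:
  phi_22 = [rho(2) - phi_11 rho(1)] / [1 - phi_11 rho(1)] = [0.6248 - (0.7369)(0.7369)] / [1 - (0.7369)(0.7369)]
         = 0.08177839 / 0.45697839 = 0.179.
Therefore phi_{22} = 0.1790.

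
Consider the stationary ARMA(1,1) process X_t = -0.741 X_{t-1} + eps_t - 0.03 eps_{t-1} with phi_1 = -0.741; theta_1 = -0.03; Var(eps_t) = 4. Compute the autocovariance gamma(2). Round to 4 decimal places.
\gamma(2) = 5.1806

Multiply the model equation by X_{t-k} and take expectations. With theta_0 = psi_0 = 1 and psi_j the MA(infinity) weights, this gives
  gamma(k) - sum_i phi_i gamma(k-i) = c_k,
  c_k = sigma^2 * sum_{j=k..q} theta_j psi_{j-k}   (c_k = 0 for k > q),
using gamma(-m) = gamma(m).
psi-weights needed (psi_j = theta_j + sum_i phi_i psi_{j-i}):
  psi_1 = theta_1 + phi_1 = -0.03 + (-0.741) = -0.771
Right-hand sides:
  c_0 = sigma^2 (1 + theta_1 psi_1) = 4 * (1 + (-0.03)(-0.771)) = 4 * 1.02313 = 4.09252
  c_1 = sigma^2 theta_1 = 4 * (-0.03) = -0.12
  c_2 = 0
Equations for k = 0 and k = 1 (AR order 1):
  gamma(0) = phi_1 gamma(1) + c_0
  gamma(1) = phi_1 gamma(0) + c_1
Substituting the second into the first: gamma(0) (1 - phi_1^2) = c_0 + phi_1 c_1, so
  gamma(0) = (c_0 + phi_1 c_1) / (1 - phi_1^2) = (4.09252 + (-0.741)(-0.12)) / (1 - (-0.741)^2) = 4.18144 / 0.450919 = 9.273151.
  gamma(1) = phi_1 gamma(0) + c_1 = (-0.741)(9.273151) + (-0.12) = -6.991405.
For k = 2 (> q): gamma(2) = phi_1 gamma(1) = (-0.741)(-6.991405) = 5.180631.
Therefore gamma(2) = 5.1806 (to 4 decimal places).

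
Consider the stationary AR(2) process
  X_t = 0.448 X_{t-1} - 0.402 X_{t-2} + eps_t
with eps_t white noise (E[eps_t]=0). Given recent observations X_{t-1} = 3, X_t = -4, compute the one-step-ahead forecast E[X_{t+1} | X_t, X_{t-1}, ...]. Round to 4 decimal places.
E[X_{t+1} \mid \mathcal F_t] = -2.9980

For an AR(p) model X_t = c + sum_i phi_i X_{t-i} + eps_t, the
one-step-ahead conditional mean is
  E[X_{t+1} | X_t, ...] = c + sum_i phi_i X_{t+1-i}.
Substitute known values:
  E[X_{t+1} | ...] = (0.448) * (-4) + (-0.402) * (3)
                   = -2.9980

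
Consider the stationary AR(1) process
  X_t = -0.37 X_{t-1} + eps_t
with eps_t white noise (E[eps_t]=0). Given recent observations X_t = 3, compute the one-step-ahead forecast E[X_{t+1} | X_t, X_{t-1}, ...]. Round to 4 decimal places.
E[X_{t+1} \mid \mathcal F_t] = -1.1100

For an AR(p) model X_t = c + sum_i phi_i X_{t-i} + eps_t, the
one-step-ahead conditional mean is
  E[X_{t+1} | X_t, ...] = c + sum_i phi_i X_{t+1-i}.
Substitute known values:
  E[X_{t+1} | ...] = (-0.37) * (3)
                   = -1.1100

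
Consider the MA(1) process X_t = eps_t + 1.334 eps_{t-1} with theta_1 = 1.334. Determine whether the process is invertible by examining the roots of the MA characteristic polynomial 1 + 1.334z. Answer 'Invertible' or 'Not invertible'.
\text{Not invertible}

The MA(q) characteristic polynomial is P(z) = 1 + 1.334z.
Invertibility requires all roots to lie outside the unit circle, i.e. |z| > 1 for every root.
This is linear in z: 1 + (1.334) z = 0  =>  z = -1/(1.334) = -0.749625,  |z| = 0.749625.
Moduli of all roots: 0.7496.
All moduli strictly greater than 1? No.
Verdict: Not invertible.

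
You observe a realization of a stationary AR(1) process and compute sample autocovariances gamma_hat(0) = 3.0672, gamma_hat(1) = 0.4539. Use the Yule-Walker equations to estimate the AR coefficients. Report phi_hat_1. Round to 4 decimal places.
\hat\phi_{1} = 0.1480

The Yule-Walker equations for an AR(p) process read, in matrix form,
  Gamma_p phi = r_p,   with   (Gamma_p)_{ij} = gamma(|i - j|),
                       (r_p)_i = gamma(i),   i,j = 1..p.
Substitute the sample gammas (Toeplitz matrix and right-hand side of size 1):
  Gamma_p = [[3.0672]]
  r_p     = [0.4539]
With p = 1 this is the single equation gamma(0) phi_1 = gamma(1):
  phi_hat_1 = gamma(1) / gamma(0) = 0.4539 / 3.0672 = 0.1480.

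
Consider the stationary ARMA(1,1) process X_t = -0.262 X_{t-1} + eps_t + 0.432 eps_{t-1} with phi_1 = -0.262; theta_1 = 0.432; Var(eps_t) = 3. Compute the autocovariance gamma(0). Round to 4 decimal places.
\gamma(0) = 3.0931

Multiply the model equation by X_{t-k} and take expectations. With theta_0 = psi_0 = 1 and psi_j the MA(infinity) weights, this gives
  gamma(k) - sum_i phi_i gamma(k-i) = c_k,
  c_k = sigma^2 * sum_{j=k..q} theta_j psi_{j-k}   (c_k = 0 for k > q),
using gamma(-m) = gamma(m).
psi-weights needed (psi_j = theta_j + sum_i phi_i psi_{j-i}):
  psi_1 = theta_1 + phi_1 = 0.432 + (-0.262) = 0.17
Right-hand sides:
  c_0 = sigma^2 (1 + theta_1 psi_1) = 3 * (1 + (0.432)(0.17)) = 3 * 1.07344 = 3.22032
  c_1 = sigma^2 theta_1 = 3 * (0.432) = 1.296
  c_2 = 0
Equations for k = 0 and k = 1 (AR order 1):
  gamma(0) = phi_1 gamma(1) + c_0
  gamma(1) = phi_1 gamma(0) + c_1
Substituting the second into the first: gamma(0) (1 - phi_1^2) = c_0 + phi_1 c_1, so
  gamma(0) = (c_0 + phi_1 c_1) / (1 - phi_1^2) = (3.22032 + (-0.262)(1.296)) / (1 - (-0.262)^2) = 2.880768 / 0.931356 = 3.09309.
Therefore gamma(0) = 3.0931 (to 4 decimal places).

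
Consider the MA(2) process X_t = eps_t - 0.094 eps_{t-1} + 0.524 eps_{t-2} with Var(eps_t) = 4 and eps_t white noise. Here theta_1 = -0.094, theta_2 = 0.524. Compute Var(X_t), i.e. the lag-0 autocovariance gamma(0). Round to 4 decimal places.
\gamma(0) = 5.1336

For an MA(q) process X_t = eps_t + sum_i theta_i eps_{t-i} with
Var(eps_t) = sigma^2, the variance is
  gamma(0) = sigma^2 * (1 + sum_i theta_i^2).
  sum_i theta_i^2 = (-0.094)^2 + (0.524)^2 = 0.008836 + 0.274576 = 0.283412.
  gamma(0) = 4 * (1 + 0.283412) = 4 * 1.283412 = 5.133648, which rounds to 5.1336.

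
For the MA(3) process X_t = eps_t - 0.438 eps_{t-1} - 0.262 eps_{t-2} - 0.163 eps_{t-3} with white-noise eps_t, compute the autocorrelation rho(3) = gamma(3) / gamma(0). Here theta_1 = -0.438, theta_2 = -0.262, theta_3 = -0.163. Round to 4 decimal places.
\rho(3) = -0.1266

For an MA(q) process with theta_0 = 1, the autocovariance is
  gamma(k) = sigma^2 * sum_{i=0..q-k} theta_i * theta_{i+k},
and rho(k) = gamma(k) / gamma(0). Sigma^2 cancels.
  numerator   = (1)*(-0.163) = -0.163.
  denominator = (1)^2 + (-0.438)^2 + (-0.262)^2 + (-0.163)^2 = 1.287057.
  rho(3) = -0.163 / 1.287057 = -0.1266.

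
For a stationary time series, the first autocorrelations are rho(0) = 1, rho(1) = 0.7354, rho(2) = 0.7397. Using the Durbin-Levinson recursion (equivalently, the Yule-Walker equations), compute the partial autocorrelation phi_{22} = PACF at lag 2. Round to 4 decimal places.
\phi_{22} = 0.4331

The PACF at lag k is phi_{kk}, the last component of the solution
to the Yule-Walker system G_k phi = r_k where
  (G_k)_{ij} = rho(|i - j|), (r_k)_i = rho(i), i,j = 1..k.
Equivalently, Durbin-Levinson gives phi_{kk} iteratively:
  phi_{11} = rho(1)
  phi_{kk} = [rho(k) - sum_{j=1..k-1} phi_{k-1,j} rho(k-j)]
            / [1 - sum_{j=1..k-1} phi_{k-1,j} rho(j)],
  phi_{k,j} = phi_{k-1,j} - phi_{kk} phi_{k-1,k-j},  j = 1..k-1.
Step k = 1:
  phi_11 = rho(1) = 0.7354.
Step k = 2:
  phi_22 = [rho(2) - phi_11 rho(1)] / [1 - phi_11 rho(1)] = [0.7397 - (0.7354)(0.7354)] / [1 - (0.7354)(0.7354)]
         = 0.19888684 / 0.45918684 = 0.4331.
Therefore phi_{22} = 0.4331.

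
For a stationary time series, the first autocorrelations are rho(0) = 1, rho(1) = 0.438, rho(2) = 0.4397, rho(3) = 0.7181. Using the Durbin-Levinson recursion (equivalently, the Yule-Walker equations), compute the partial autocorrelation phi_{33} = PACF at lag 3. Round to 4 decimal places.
\phi_{33} = 0.6150

The PACF at lag k is phi_{kk}, the last component of the solution
to the Yule-Walker system G_k phi = r_k where
  (G_k)_{ij} = rho(|i - j|), (r_k)_i = rho(i), i,j = 1..k.
Equivalently, Durbin-Levinson gives phi_{kk} iteratively:
  phi_{11} = rho(1)
  phi_{kk} = [rho(k) - sum_{j=1..k-1} phi_{k-1,j} rho(k-j)]
            / [1 - sum_{j=1..k-1} phi_{k-1,j} rho(j)],
  phi_{k,j} = phi_{k-1,j} - phi_{kk} phi_{k-1,k-j},  j = 1..k-1.
Step k = 1:
  phi_11 = rho(1) = 0.438.
Step k = 2:
  phi_22 = [rho(2) - phi_11 rho(1)] / [1 - phi_11 rho(1)] = [0.4397 - (0.438)(0.438)] / [1 - (0.438)(0.438)]
         = 0.247856 / 0.808156 = 0.306693.
  Update: phi_21 = phi_11 - phi_22 phi_11 = 0.438 - (0.306693)(0.438) = 0.303668.
Step k = 3:
  phi_33 = [rho(3) - phi_21 rho(2) - phi_22 rho(1)] / [1 - phi_21 rho(1) - phi_22 rho(2)]
    numerator   = 0.7181 - (0.303668)(0.4397) - (0.306693)(0.438) = 0.45024538
    denominator = 1 - (0.303668)(0.438) - (0.306693)(0.4397) = 0.73214023
  phi_33 = 0.45024538 / 0.73214023 = 0.615.
Therefore phi_{33} = 0.6150.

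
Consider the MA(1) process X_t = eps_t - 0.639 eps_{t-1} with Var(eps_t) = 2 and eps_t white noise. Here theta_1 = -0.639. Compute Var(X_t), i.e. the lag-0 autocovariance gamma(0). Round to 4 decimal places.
\gamma(0) = 2.8166

For an MA(q) process X_t = eps_t + sum_i theta_i eps_{t-i} with
Var(eps_t) = sigma^2, the variance is
  gamma(0) = sigma^2 * (1 + sum_i theta_i^2).
  sum_i theta_i^2 = (-0.639)^2 = 0.408321.
  gamma(0) = 2 * (1 + 0.408321) = 2 * 1.408321 = 2.816642, which rounds to 2.8166.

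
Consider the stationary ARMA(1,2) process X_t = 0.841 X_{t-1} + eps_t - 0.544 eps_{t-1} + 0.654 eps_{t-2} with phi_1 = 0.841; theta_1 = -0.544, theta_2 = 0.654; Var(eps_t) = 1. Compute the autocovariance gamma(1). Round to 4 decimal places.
\gamma(1) = 2.9122

Multiply the model equation by X_{t-k} and take expectations. With theta_0 = psi_0 = 1 and psi_j the MA(infinity) weights, this gives
  gamma(k) - sum_i phi_i gamma(k-i) = c_k,
  c_k = sigma^2 * sum_{j=k..q} theta_j psi_{j-k}   (c_k = 0 for k > q),
using gamma(-m) = gamma(m).
psi-weights needed (psi_j = theta_j + sum_i phi_i psi_{j-i}):
  psi_1 = theta_1 + phi_1 = -0.544 + (0.841) = 0.297
  psi_2 = theta_2 + phi_1 psi_1 = 0.654 + (0.841)(0.297) = 0.903777
Right-hand sides:
  c_0 = sigma^2 (1 + theta_1 psi_1 + theta_2 psi_2) = 1 * (1 + (-0.544)(0.297) + (0.654)(0.903777)) = 1 * 1.429502 = 1.429502
  c_1 = sigma^2 (theta_1 + theta_2 psi_1) = 1 * (-0.544 + (0.654)(0.297)) = -0.349762
  c_2 = sigma^2 theta_2 = 1 * (0.654) = 0.654
Equations for k = 0 and k = 1 (AR order 1):
  gamma(0) = phi_1 gamma(1) + c_0
  gamma(1) = phi_1 gamma(0) + c_1
Substituting the second into the first: gamma(0) (1 - phi_1^2) = c_0 + phi_1 c_1, so
  gamma(0) = (c_0 + phi_1 c_1) / (1 - phi_1^2) = (1.429502 + (0.841)(-0.349762)) / (1 - (0.841)^2) = 1.135352 / 0.292719 = 3.878642.
  gamma(1) = phi_1 gamma(0) + c_1 = (0.841)(3.878642) + (-0.349762) = 2.912176.
Therefore gamma(1) = 2.9122 (to 4 decimal places).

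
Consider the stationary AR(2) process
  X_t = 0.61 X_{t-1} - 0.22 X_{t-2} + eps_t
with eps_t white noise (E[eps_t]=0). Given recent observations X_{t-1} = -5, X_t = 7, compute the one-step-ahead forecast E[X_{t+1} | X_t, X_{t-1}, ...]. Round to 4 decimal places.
E[X_{t+1} \mid \mathcal F_t] = 5.3700

For an AR(p) model X_t = c + sum_i phi_i X_{t-i} + eps_t, the
one-step-ahead conditional mean is
  E[X_{t+1} | X_t, ...] = c + sum_i phi_i X_{t+1-i}.
Substitute known values:
  E[X_{t+1} | ...] = (0.61) * (7) + (-0.22) * (-5)
                   = 5.3700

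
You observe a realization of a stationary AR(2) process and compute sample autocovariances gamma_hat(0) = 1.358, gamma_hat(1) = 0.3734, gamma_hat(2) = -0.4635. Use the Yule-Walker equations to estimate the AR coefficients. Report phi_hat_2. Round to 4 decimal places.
\hat\phi_{2} = -0.4510

The Yule-Walker equations for an AR(p) process read, in matrix form,
  Gamma_p phi = r_p,   with   (Gamma_p)_{ij} = gamma(|i - j|),
                       (r_p)_i = gamma(i),   i,j = 1..p.
Substitute the sample gammas (Toeplitz matrix and right-hand side of size 2):
  Gamma_p = [[1.358, 0.3734], [0.3734, 1.358]]
  r_p     = [0.3734, -0.4635]
Written out:
  1.358 phi_1 + 0.3734 phi_2 = 0.3734
  0.3734 phi_1 + 1.358 phi_2 = -0.4635
Solve by Cramer's rule:
  det = gamma(0)^2 - gamma(1)^2 = (1.358)^2 - (0.3734)^2 = 1.844164 - 0.13942756 = 1.70473644
  phi_hat_1 = [gamma(1) gamma(0) - gamma(1) gamma(2)] / det = [(0.3734)(1.358) - (0.3734)(-0.4635)] / 1.70473644 = 0.6801481 / 1.70473644 = 0.399
  phi_hat_2 = [gamma(0) gamma(2) - gamma(1)^2] / det = [(1.358)(-0.4635) - (0.3734)^2] / 1.70473644 = -0.76886056 / 1.70473644 = -0.451
So phi_hat = [0.3990, -0.4510].
Therefore phi_hat_2 = -0.4510.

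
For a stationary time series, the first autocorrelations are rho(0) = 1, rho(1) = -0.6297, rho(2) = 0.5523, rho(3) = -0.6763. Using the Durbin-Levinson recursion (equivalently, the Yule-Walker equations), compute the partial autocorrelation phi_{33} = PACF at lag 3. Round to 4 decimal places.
\phi_{33} = -0.4540

The PACF at lag k is phi_{kk}, the last component of the solution
to the Yule-Walker system G_k phi = r_k where
  (G_k)_{ij} = rho(|i - j|), (r_k)_i = rho(i), i,j = 1..k.
Equivalently, Durbin-Levinson gives phi_{kk} iteratively:
  phi_{11} = rho(1)
  phi_{kk} = [rho(k) - sum_{j=1..k-1} phi_{k-1,j} rho(k-j)]
            / [1 - sum_{j=1..k-1} phi_{k-1,j} rho(j)],
  phi_{k,j} = phi_{k-1,j} - phi_{kk} phi_{k-1,k-j},  j = 1..k-1.
Step k = 1:
  phi_11 = rho(1) = -0.6297.
Step k = 2:
  phi_22 = [rho(2) - phi_11 rho(1)] / [1 - phi_11 rho(1)] = [0.5523 - (-0.6297)(-0.6297)] / [1 - (-0.6297)(-0.6297)]
         = 0.15577791 / 0.60347791 = 0.258134.
  Update: phi_21 = phi_11 - phi_22 phi_11 = -0.6297 - (0.258134)(-0.6297) = -0.467153.
Step k = 3:
  phi_33 = [rho(3) - phi_21 rho(2) - phi_22 rho(1)] / [1 - phi_21 rho(1) - phi_22 rho(2)]
    numerator   = -0.6763 - (-0.467153)(0.5523) - (0.258134)(-0.6297) = -0.25574453
    denominator = 1 - (-0.467153)(-0.6297) - (0.258134)(0.5523) = 0.5632664
  phi_33 = -0.25574453 / 0.5632664 = -0.454.
Therefore phi_{33} = -0.4540.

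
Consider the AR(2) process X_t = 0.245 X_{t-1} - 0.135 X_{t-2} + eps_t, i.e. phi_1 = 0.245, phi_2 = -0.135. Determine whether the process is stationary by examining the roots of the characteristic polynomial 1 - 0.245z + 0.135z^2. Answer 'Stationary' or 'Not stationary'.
\text{Stationary}

The AR(p) characteristic polynomial is P(z) = 1 - 0.245z + 0.135z^2.
Stationarity requires all roots to lie outside the unit circle, i.e. |z| > 1 for every root.
Set 1 + (-0.245) z + (0.135) z^2 = 0, i.e. a z^2 + b z + c = 0 with a = 0.135, b = -0.245, c = 1.
Discriminant D = b^2 - 4ac = (-0.245)^2 - 4*(0.135)*1 = 0.060025 - (0.54) = -0.479975.
D < 0, so the roots are the complex-conjugate pair z = (-b +/- i sqrt(-D)) / (2a) = 0.9074 +/- 2.5659i.
For a conjugate pair |z|^2 = z * conj(z) = (product of roots) = c/a = 1/(0.135) = 7.407407, so |z| = sqrt(7.407407) = 2.7217 for both roots.
Moduli of all roots: 2.7217, 2.7217.
All moduli strictly greater than 1? Yes.
Verdict: Stationary.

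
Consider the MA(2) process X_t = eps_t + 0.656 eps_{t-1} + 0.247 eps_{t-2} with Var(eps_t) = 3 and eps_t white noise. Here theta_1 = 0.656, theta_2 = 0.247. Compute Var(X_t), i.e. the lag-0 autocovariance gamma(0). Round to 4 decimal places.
\gamma(0) = 4.4740

For an MA(q) process X_t = eps_t + sum_i theta_i eps_{t-i} with
Var(eps_t) = sigma^2, the variance is
  gamma(0) = sigma^2 * (1 + sum_i theta_i^2).
  sum_i theta_i^2 = (0.656)^2 + (0.247)^2 = 0.430336 + 0.061009 = 0.491345.
  gamma(0) = 3 * (1 + 0.491345) = 3 * 1.491345 = 4.474035, which rounds to 4.4740.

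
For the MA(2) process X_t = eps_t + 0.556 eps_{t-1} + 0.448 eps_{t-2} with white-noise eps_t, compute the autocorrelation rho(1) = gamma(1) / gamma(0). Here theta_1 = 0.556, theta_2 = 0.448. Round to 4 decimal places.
\rho(1) = 0.5332

For an MA(q) process with theta_0 = 1, the autocovariance is
  gamma(k) = sigma^2 * sum_{i=0..q-k} theta_i * theta_{i+k},
and rho(k) = gamma(k) / gamma(0). Sigma^2 cancels.
  numerator   = (1)*(0.556) + (0.556)*(0.448) = 0.805088.
  denominator = (1)^2 + (0.556)^2 + (0.448)^2 = 1.50984.
  rho(1) = 0.805088 / 1.50984 = 0.5332.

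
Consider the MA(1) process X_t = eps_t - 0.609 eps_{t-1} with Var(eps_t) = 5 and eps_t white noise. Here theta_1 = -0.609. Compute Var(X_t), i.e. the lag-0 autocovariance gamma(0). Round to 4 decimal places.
\gamma(0) = 6.8544

For an MA(q) process X_t = eps_t + sum_i theta_i eps_{t-i} with
Var(eps_t) = sigma^2, the variance is
  gamma(0) = sigma^2 * (1 + sum_i theta_i^2).
  sum_i theta_i^2 = (-0.609)^2 = 0.370881.
  gamma(0) = 5 * (1 + 0.370881) = 5 * 1.370881 = 6.854405, which rounds to 6.8544.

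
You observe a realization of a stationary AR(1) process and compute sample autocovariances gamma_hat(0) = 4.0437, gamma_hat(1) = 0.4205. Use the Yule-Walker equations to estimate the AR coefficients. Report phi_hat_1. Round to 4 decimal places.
\hat\phi_{1} = 0.1040

The Yule-Walker equations for an AR(p) process read, in matrix form,
  Gamma_p phi = r_p,   with   (Gamma_p)_{ij} = gamma(|i - j|),
                       (r_p)_i = gamma(i),   i,j = 1..p.
Substitute the sample gammas (Toeplitz matrix and right-hand side of size 1):
  Gamma_p = [[4.0437]]
  r_p     = [0.4205]
With p = 1 this is the single equation gamma(0) phi_1 = gamma(1):
  phi_hat_1 = gamma(1) / gamma(0) = 0.4205 / 4.0437 = 0.1040.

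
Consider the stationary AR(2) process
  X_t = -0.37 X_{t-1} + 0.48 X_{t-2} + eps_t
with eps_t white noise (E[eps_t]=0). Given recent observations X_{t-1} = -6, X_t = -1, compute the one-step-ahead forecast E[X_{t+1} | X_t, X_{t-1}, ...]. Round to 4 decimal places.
E[X_{t+1} \mid \mathcal F_t] = -2.5100

For an AR(p) model X_t = c + sum_i phi_i X_{t-i} + eps_t, the
one-step-ahead conditional mean is
  E[X_{t+1} | X_t, ...] = c + sum_i phi_i X_{t+1-i}.
Substitute known values:
  E[X_{t+1} | ...] = (-0.37) * (-1) + (0.48) * (-6)
                   = -2.5100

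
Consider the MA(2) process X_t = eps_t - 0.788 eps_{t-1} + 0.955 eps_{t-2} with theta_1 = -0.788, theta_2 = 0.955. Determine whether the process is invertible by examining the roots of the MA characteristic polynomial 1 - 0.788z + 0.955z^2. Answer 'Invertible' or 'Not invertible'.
\text{Invertible}

The MA(q) characteristic polynomial is P(z) = 1 - 0.788z + 0.955z^2.
Invertibility requires all roots to lie outside the unit circle, i.e. |z| > 1 for every root.
Set 1 + (-0.788) z + (0.955) z^2 = 0, i.e. a z^2 + b z + c = 0 with a = 0.955, b = -0.788, c = 1.
Discriminant D = b^2 - 4ac = (-0.788)^2 - 4*(0.955)*1 = 0.620944 - (3.82) = -3.199056.
D < 0, so the roots are the complex-conjugate pair z = (-b +/- i sqrt(-D)) / (2a) = 0.4126 +/- 0.9364i.
For a conjugate pair |z|^2 = z * conj(z) = (product of roots) = c/a = 1/(0.955) = 1.04712, so |z| = sqrt(1.04712) = 1.0233 for both roots.
Moduli of all roots: 1.0233, 1.0233.
All moduli strictly greater than 1? Yes.
Verdict: Invertible.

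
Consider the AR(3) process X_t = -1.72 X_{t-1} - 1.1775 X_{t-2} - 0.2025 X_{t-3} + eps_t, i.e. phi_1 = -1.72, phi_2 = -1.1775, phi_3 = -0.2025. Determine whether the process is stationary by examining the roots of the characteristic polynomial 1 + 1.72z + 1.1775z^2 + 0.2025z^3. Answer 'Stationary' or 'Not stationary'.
\text{Stationary}

The AR(p) characteristic polynomial is P(z) = 1 + 1.72z + 1.1775z^2 + 0.2025z^3.
Stationarity requires all roots to lie outside the unit circle, i.e. |z| > 1 for every root.
Degree 3: look for a simple real root z0 first, then factor out (1 - z/z0) and solve the remaining quadratic.
Testing z0 = -4: P(-4) = 1 + (1.72)(-4) + (1.1775)(-4)^2 + (0.2025)(-4)^3
  = 1 + (-6.88) + (18.84) + (-12.96) = 0.  So z_0 = -4 is a root, |z_0| = 4.
Divide out the factor (1 + 0.25 z) = (1 - z/z0) (since 1/z0 = -0.25):
  P(z) = (1 + 0.25 z)(1 + (1.47) z + (0.81) z^2)
  [check: z-coef 1.47 - (-0.25) = 1.72; z^2-coef 0.81 - (-0.25)(1.47) = 1.1775; z^3-coef -(-0.25)(0.81) = 0.2025.]
Remaining roots from the quadratic factor 1 + (1.47) z + (0.81) z^2:
  Set 1 + (1.47) z + (0.81) z^2 = 0, i.e. a z^2 + b z + c = 0 with a = 0.81, b = 1.47, c = 1.
  Discriminant D = b^2 - 4ac = (1.47)^2 - 4*(0.81)*1 = 2.1609 - (3.24) = -1.0791.
  D < 0, so the roots are the complex-conjugate pair z = (-b +/- i sqrt(-D)) / (2a) = -0.9074 +/- 0.6412i.
  For a conjugate pair |z|^2 = z * conj(z) = (product of roots) = c/a = 1/(0.81) = 1.234568, so |z| = sqrt(1.234568) = 1.1111 for both roots.
Moduli of all roots: 4.0000, 1.1111, 1.1111.
All moduli strictly greater than 1? Yes.
Verdict: Stationary.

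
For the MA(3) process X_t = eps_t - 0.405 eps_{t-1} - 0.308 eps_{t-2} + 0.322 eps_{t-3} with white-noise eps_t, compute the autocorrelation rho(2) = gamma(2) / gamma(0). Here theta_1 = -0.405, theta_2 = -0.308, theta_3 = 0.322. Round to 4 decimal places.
\rho(2) = -0.3218

For an MA(q) process with theta_0 = 1, the autocovariance is
  gamma(k) = sigma^2 * sum_{i=0..q-k} theta_i * theta_{i+k},
and rho(k) = gamma(k) / gamma(0). Sigma^2 cancels.
  numerator   = (1)*(-0.308) + (-0.405)*(0.322) = -0.43841.
  denominator = (1)^2 + (-0.405)^2 + (-0.308)^2 + (0.322)^2 = 1.362573.
  rho(2) = -0.43841 / 1.362573 = -0.3218.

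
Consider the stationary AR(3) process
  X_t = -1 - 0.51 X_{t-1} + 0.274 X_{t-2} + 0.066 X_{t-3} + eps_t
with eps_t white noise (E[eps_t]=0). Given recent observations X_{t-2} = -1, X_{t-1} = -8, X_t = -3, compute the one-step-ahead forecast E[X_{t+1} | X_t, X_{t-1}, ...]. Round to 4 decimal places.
E[X_{t+1} \mid \mathcal F_t] = -1.7280

For an AR(p) model X_t = c + sum_i phi_i X_{t-i} + eps_t, the
one-step-ahead conditional mean is
  E[X_{t+1} | X_t, ...] = c + sum_i phi_i X_{t+1-i}.
Substitute known values:
  E[X_{t+1} | ...] = -1 + (-0.51) * (-3) + (0.274) * (-8) + (0.066) * (-1)
                   = -1.7280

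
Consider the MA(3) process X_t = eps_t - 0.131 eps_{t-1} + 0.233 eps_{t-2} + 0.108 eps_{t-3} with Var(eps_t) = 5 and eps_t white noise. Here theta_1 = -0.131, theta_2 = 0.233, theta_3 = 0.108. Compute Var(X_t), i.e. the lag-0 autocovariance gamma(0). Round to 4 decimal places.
\gamma(0) = 5.4156

For an MA(q) process X_t = eps_t + sum_i theta_i eps_{t-i} with
Var(eps_t) = sigma^2, the variance is
  gamma(0) = sigma^2 * (1 + sum_i theta_i^2).
  sum_i theta_i^2 = (-0.131)^2 + (0.233)^2 + (0.108)^2 = 0.017161 + 0.054289 + 0.011664 = 0.083114.
  gamma(0) = 5 * (1 + 0.083114) = 5 * 1.083114 = 5.41557, which rounds to 5.4156.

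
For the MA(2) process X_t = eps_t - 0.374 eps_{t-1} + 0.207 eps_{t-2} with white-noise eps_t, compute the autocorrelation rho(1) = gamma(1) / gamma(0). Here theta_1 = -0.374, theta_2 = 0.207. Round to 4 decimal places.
\rho(1) = -0.3817

For an MA(q) process with theta_0 = 1, the autocovariance is
  gamma(k) = sigma^2 * sum_{i=0..q-k} theta_i * theta_{i+k},
and rho(k) = gamma(k) / gamma(0). Sigma^2 cancels.
  numerator   = (1)*(-0.374) + (-0.374)*(0.207) = -0.451418.
  denominator = (1)^2 + (-0.374)^2 + (0.207)^2 = 1.182725.
  rho(1) = -0.451418 / 1.182725 = -0.3817.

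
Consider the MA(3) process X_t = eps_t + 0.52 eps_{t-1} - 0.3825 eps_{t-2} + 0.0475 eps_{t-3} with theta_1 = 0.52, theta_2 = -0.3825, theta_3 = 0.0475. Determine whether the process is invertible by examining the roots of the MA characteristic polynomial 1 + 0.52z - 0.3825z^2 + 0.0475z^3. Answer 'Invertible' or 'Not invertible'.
\text{Invertible}

The MA(q) characteristic polynomial is P(z) = 1 + 0.52z - 0.3825z^2 + 0.0475z^3.
Invertibility requires all roots to lie outside the unit circle, i.e. |z| > 1 for every root.
Degree 3: look for a simple real root z0 first, then factor out (1 - z/z0) and solve the remaining quadratic.
Testing z0 = 4: P(4) = 1 + (0.52)(4) + (-0.3825)(4)^2 + (0.0475)(4)^3
  = 1 + (2.08) + (-6.12) + (3.04) = 0.  So z_0 = 4 is a root, |z_0| = 4.
Divide out the factor (1 - 0.25 z) = (1 - z/z0) (since 1/z0 = 0.25):
  P(z) = (1 - 0.25 z)(1 + (0.77) z + (-0.19) z^2)
  [check: z-coef 0.77 - (0.25) = 0.52; z^2-coef -0.19 - (0.25)(0.77) = -0.3825; z^3-coef -(0.25)(-0.19) = 0.0475.]
Remaining roots from the quadratic factor 1 + (0.77) z + (-0.19) z^2:
  Set 1 + (0.77) z + (-0.19) z^2 = 0, i.e. a z^2 + b z + c = 0 with a = -0.19, b = 0.77, c = 1.
  Discriminant D = b^2 - 4ac = (0.77)^2 - 4*(-0.19)*1 = 0.5929 - (-0.76) = 1.3529.
  D >= 0, so the roots are real: z = (-b +/- sqrt(D)) / (2a) = (-0.77 +/- 1.163142) / (-0.38).
    z_1 = (-0.77 + 1.163142) / (-0.38) = -1.0346,   |z_1| = 1.0346.
    z_2 = (-0.77 - 1.163142) / (-0.38) = 5.0872,   |z_2| = 5.0872.
Moduli of all roots: 4.0000, 1.0346, 5.0872.
All moduli strictly greater than 1? Yes.
Verdict: Invertible.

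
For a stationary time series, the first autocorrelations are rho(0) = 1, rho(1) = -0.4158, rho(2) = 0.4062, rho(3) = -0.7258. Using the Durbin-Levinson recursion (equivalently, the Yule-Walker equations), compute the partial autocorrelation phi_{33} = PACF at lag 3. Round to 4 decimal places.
\phi_{33} = -0.6400

The PACF at lag k is phi_{kk}, the last component of the solution
to the Yule-Walker system G_k phi = r_k where
  (G_k)_{ij} = rho(|i - j|), (r_k)_i = rho(i), i,j = 1..k.
Equivalently, Durbin-Levinson gives phi_{kk} iteratively:
  phi_{11} = rho(1)
  phi_{kk} = [rho(k) - sum_{j=1..k-1} phi_{k-1,j} rho(k-j)]
            / [1 - sum_{j=1..k-1} phi_{k-1,j} rho(j)],
  phi_{k,j} = phi_{k-1,j} - phi_{kk} phi_{k-1,k-j},  j = 1..k-1.
Step k = 1:
  phi_11 = rho(1) = -0.4158.
Step k = 2:
  phi_22 = [rho(2) - phi_11 rho(1)] / [1 - phi_11 rho(1)] = [0.4062 - (-0.4158)(-0.4158)] / [1 - (-0.4158)(-0.4158)]
         = 0.23331036 / 0.82711036 = 0.282079.
  Update: phi_21 = phi_11 - phi_22 phi_11 = -0.4158 - (0.282079)(-0.4158) = -0.298512.
Step k = 3:
  phi_33 = [rho(3) - phi_21 rho(2) - phi_22 rho(1)] / [1 - phi_21 rho(1) - phi_22 rho(2)]
    numerator   = -0.7258 - (-0.298512)(0.4062) - (0.282079)(-0.4158) = -0.48725619
    denominator = 1 - (-0.298512)(-0.4158) - (0.282079)(0.4062) = 0.76129844
  phi_33 = -0.48725619 / 0.76129844 = -0.64.
Therefore phi_{33} = -0.6400.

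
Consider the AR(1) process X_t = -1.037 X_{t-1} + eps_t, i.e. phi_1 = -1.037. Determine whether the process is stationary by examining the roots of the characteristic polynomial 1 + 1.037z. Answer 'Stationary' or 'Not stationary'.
\text{Not stationary}

The AR(p) characteristic polynomial is P(z) = 1 + 1.037z.
Stationarity requires all roots to lie outside the unit circle, i.e. |z| > 1 for every root.
This is linear in z: 1 + (1.037) z = 0  =>  z = -1/(1.037) = -0.96432,  |z| = 0.96432.
Moduli of all roots: 0.9643.
All moduli strictly greater than 1? No.
Verdict: Not stationary.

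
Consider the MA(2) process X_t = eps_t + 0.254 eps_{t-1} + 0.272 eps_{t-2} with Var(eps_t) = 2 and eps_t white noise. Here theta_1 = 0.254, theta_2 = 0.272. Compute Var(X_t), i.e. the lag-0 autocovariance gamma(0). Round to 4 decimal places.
\gamma(0) = 2.2770

For an MA(q) process X_t = eps_t + sum_i theta_i eps_{t-i} with
Var(eps_t) = sigma^2, the variance is
  gamma(0) = sigma^2 * (1 + sum_i theta_i^2).
  sum_i theta_i^2 = (0.254)^2 + (0.272)^2 = 0.064516 + 0.073984 = 0.1385.
  gamma(0) = 2 * (1 + 0.1385) = 2 * 1.1385 = 2.277, which rounds to 2.2770.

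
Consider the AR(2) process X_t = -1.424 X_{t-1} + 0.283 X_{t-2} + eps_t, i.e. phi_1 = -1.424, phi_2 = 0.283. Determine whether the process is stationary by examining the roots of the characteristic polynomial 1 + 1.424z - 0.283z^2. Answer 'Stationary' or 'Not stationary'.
\text{Not stationary}

The AR(p) characteristic polynomial is P(z) = 1 + 1.424z - 0.283z^2.
Stationarity requires all roots to lie outside the unit circle, i.e. |z| > 1 for every root.
Set 1 + (1.424) z + (-0.283) z^2 = 0, i.e. a z^2 + b z + c = 0 with a = -0.283, b = 1.424, c = 1.
Discriminant D = b^2 - 4ac = (1.424)^2 - 4*(-0.283)*1 = 2.027776 - (-1.132) = 3.159776.
D >= 0, so the roots are real: z = (-b +/- sqrt(D)) / (2a) = (-1.424 +/- 1.777576) / (-0.566).
  z_1 = (-1.424 + 1.777576) / (-0.566) = -0.6247,   |z_1| = 0.6247.
  z_2 = (-1.424 - 1.777576) / (-0.566) = 5.6565,   |z_2| = 5.6565.
Moduli of all roots: 0.6247, 5.6565.
All moduli strictly greater than 1? No.
Verdict: Not stationary.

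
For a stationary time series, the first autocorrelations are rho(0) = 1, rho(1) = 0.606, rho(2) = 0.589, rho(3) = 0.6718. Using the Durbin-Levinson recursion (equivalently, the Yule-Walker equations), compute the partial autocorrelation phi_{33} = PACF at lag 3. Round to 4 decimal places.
\phi_{33} = 0.4100

The PACF at lag k is phi_{kk}, the last component of the solution
to the Yule-Walker system G_k phi = r_k where
  (G_k)_{ij} = rho(|i - j|), (r_k)_i = rho(i), i,j = 1..k.
Equivalently, Durbin-Levinson gives phi_{kk} iteratively:
  phi_{11} = rho(1)
  phi_{kk} = [rho(k) - sum_{j=1..k-1} phi_{k-1,j} rho(k-j)]
            / [1 - sum_{j=1..k-1} phi_{k-1,j} rho(j)],
  phi_{k,j} = phi_{k-1,j} - phi_{kk} phi_{k-1,k-j},  j = 1..k-1.
Step k = 1:
  phi_11 = rho(1) = 0.606.
Step k = 2:
  phi_22 = [rho(2) - phi_11 rho(1)] / [1 - phi_11 rho(1)] = [0.589 - (0.606)(0.606)] / [1 - (0.606)(0.606)]
         = 0.221764 / 0.632764 = 0.350469.
  Update: phi_21 = phi_11 - phi_22 phi_11 = 0.606 - (0.350469)(0.606) = 0.393616.
Step k = 3:
  phi_33 = [rho(3) - phi_21 rho(2) - phi_22 rho(1)] / [1 - phi_21 rho(1) - phi_22 rho(2)]
    numerator   = 0.6718 - (0.393616)(0.589) - (0.350469)(0.606) = 0.22757615
    denominator = 1 - (0.393616)(0.606) - (0.350469)(0.589) = 0.55504265
  phi_33 = 0.22757615 / 0.55504265 = 0.41.
Therefore phi_{33} = 0.4100.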